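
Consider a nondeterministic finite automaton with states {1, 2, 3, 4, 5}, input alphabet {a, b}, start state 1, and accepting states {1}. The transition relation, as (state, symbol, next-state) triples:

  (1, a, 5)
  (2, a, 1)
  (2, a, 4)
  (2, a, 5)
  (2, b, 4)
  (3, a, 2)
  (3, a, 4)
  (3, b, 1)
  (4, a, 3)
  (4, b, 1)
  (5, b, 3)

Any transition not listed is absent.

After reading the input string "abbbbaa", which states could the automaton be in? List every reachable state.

∅

Start in {1}.
Read 'a': {1} → {5}.
Read 'b': {5} → {3}.
Read 'b': {3} → {1}.
Read 'b': {1} → ∅.
The set is empty and remains empty for the remaining 3 symbols.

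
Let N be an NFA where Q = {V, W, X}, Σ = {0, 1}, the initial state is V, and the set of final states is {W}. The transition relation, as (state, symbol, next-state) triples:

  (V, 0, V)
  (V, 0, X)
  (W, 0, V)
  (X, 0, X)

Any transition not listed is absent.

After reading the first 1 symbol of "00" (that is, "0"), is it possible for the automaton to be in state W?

No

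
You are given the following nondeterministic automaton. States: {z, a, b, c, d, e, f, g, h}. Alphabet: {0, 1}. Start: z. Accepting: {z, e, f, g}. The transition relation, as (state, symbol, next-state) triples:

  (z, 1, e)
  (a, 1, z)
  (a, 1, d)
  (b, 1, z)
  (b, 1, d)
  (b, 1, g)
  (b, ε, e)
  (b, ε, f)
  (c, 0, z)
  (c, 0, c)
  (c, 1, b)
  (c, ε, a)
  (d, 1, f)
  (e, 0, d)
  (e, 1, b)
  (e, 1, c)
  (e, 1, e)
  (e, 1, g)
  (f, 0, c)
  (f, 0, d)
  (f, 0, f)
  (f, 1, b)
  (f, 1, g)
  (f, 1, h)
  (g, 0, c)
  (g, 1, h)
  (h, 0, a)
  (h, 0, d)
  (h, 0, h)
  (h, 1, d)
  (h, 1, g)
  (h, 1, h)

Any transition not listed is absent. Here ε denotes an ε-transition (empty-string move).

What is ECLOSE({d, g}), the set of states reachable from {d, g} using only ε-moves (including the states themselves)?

{d, g}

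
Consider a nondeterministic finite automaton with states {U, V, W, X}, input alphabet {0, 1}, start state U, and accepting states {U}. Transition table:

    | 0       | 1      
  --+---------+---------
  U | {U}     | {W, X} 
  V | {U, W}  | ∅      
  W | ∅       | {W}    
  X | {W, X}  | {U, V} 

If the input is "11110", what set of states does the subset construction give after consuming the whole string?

{U, W}

Start in {U}.
Read '1': {U} → {W, X}.
Read '1': {W, X} → {U, V, W}.
Read '1': {U, V, W} → {W, X}.
Read '1': {W, X} → {U, V, W}.
Read '0': {U, V, W} → {U, W}.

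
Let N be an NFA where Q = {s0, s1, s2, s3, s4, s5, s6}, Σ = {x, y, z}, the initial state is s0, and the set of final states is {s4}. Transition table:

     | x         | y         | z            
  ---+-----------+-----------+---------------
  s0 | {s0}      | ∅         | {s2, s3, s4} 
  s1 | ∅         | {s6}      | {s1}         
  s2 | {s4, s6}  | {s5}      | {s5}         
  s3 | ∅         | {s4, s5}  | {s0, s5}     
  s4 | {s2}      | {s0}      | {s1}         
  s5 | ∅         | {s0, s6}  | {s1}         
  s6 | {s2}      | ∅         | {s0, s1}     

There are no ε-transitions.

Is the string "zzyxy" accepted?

Start in {s0}.
Read 'z': {s0} → {s2, s3, s4}.
Read 'z': {s2, s3, s4} → {s0, s1, s5}.
Read 'y': {s0, s1, s5} → {s0, s6}.
Read 'x': {s0, s6} → {s0, s2}.
Read 'y': {s0, s2} → {s5}.
The final set {s5} contains no accepting state.

No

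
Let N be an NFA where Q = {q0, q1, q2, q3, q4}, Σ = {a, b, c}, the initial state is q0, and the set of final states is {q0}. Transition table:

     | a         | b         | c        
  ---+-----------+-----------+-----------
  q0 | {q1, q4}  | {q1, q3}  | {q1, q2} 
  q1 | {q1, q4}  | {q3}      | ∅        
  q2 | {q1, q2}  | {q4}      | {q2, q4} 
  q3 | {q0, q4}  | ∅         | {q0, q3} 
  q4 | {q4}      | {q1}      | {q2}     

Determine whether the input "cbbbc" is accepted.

Start in {q0}.
Read 'c': {q0} → {q1, q2}.
Read 'b': {q1, q2} → {q3, q4}.
Read 'b': {q3, q4} → {q1}.
Read 'b': {q1} → {q3}.
Read 'c': {q3} → {q0, q3}.
The final set {q0, q3} contains the accepting state q0.

Yes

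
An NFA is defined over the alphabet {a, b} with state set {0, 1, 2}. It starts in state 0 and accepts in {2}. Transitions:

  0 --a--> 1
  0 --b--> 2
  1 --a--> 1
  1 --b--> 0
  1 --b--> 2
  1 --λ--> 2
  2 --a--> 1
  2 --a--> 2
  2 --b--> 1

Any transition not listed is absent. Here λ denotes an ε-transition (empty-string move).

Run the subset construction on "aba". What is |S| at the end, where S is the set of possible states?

2

Start in {0}.
Read 'a': {0} → {1, 2}.
Read 'b': {1, 2} → {0, 1, 2}.
Read 'a': {0, 1, 2} → {1, 2}.
That set has 2 states.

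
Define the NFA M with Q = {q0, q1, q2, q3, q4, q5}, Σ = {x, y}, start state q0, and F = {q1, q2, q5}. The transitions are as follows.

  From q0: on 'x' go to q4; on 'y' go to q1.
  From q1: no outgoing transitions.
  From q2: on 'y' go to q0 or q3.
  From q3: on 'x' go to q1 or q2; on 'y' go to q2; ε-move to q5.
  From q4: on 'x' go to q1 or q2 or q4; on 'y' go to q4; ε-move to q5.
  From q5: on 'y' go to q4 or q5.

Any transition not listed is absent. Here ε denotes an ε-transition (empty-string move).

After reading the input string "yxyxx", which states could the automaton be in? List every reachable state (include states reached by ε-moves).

∅

Start in {q0}.
Read 'y': q0→{q1}; now {q1}.
Read 'x': q1→∅; now ∅.
The set is empty and remains empty for the remaining 3 symbols.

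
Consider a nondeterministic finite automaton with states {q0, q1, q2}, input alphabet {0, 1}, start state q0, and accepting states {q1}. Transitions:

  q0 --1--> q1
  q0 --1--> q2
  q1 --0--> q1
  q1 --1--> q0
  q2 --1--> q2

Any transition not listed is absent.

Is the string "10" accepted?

Yes

Start in {q0}.
Read '1': q0→{q1, q2}; now {q1, q2}.
Read '0': q1→{q1}, q2→∅; now {q1}.
The final set {q1} contains the accepting state q1.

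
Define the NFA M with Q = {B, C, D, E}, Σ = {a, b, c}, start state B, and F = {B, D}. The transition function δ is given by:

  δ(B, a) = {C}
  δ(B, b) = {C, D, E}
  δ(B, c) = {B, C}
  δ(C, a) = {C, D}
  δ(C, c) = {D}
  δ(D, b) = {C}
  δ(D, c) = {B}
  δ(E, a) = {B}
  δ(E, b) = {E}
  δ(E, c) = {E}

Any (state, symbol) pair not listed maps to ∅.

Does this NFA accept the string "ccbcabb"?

No

Start in {B}.
Read 'c': B→{B, C}; now {B, C}.
Read 'c': B→{B, C}, C→{D}; now {B, C, D}.
Read 'b': B→{C, D, E}, C→∅, D→{C}; now {C, D, E}.
Read 'c': C→{D}, D→{B}, E→{E}; now {B, D, E}.
Read 'a': B→{C}, D→∅, E→{B}; now {B, C}.
Read 'b': B→{C, D, E}, C→∅; now {C, D, E}.
Read 'b': C→∅, D→{C}, E→{E}; now {C, E}.
The final set {C, E} contains no accepting state.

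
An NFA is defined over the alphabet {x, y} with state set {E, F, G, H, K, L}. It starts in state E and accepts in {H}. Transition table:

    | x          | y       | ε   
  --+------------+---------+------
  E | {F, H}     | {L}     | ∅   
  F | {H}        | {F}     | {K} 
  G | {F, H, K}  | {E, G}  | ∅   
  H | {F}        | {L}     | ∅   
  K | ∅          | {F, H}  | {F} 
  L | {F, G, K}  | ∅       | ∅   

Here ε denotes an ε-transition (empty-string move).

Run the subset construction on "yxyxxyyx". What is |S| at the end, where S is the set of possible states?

Start in {E}.
Read 'y': E→{L}; now {L}.
Read 'x': L→{F, G, K}; now {F, G, K}.
Read 'y': F→{F}, G→{E, G}, K→{F, H}; union {E, F, G, H}; ε-closure = {E, F, G, H, K}.
Read 'x': E→{F, H}, F→{H}, G→{F, H, K}, H→{F}, K→∅; now {F, H, K}.
Read 'x': F→{H}, H→{F}, K→∅; union {F, H}; ε-closure = {F, H, K}.
Read 'y': F→{F}, H→{L}, K→{F, H}; union {F, H, L}; ε-closure = {F, H, K, L}.
Read 'y': F→{F}, H→{L}, K→{F, H}, L→∅; union {F, H, L}; ε-closure = {F, H, K, L}.
Read 'x': F→{H}, H→{F}, K→∅, L→{F, G, K}; now {F, G, H, K}.
That set has 4 states.

4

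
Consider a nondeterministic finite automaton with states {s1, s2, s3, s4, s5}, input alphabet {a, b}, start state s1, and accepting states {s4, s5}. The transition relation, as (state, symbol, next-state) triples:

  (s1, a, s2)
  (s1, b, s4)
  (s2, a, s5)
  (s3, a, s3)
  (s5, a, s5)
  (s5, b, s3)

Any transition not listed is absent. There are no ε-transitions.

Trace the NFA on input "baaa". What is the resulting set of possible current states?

∅

Start in {s1}.
Read 'b': s1→{s4}; now {s4}.
Read 'a': s4→∅; now ∅.
The set is empty and remains empty for the remaining 2 symbols.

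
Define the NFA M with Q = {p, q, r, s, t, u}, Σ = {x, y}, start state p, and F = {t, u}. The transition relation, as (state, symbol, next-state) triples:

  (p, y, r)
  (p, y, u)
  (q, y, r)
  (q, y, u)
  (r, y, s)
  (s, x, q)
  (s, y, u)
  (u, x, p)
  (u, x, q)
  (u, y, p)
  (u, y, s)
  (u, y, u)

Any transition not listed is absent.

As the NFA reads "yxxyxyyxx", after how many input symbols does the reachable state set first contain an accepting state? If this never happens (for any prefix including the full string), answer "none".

Start in {p}.
Read 'y': p→{r, u}; now {r, u}.
None of the earlier sets intersect F, but {r, u} does.

1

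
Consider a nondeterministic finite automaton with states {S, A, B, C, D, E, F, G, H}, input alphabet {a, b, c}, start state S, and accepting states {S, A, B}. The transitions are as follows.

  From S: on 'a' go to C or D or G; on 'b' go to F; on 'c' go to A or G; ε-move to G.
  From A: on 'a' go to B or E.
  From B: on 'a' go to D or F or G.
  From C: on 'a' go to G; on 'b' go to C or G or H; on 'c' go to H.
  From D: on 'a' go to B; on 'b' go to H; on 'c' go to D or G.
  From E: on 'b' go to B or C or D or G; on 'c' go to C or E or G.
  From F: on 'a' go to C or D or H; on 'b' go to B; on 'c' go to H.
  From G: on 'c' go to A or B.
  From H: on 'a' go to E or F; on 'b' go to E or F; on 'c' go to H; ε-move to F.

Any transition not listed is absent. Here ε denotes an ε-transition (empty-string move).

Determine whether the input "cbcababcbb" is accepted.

Start: ε-closure({S}) = {S, G}.
Read 'c': {S, G} → {A, B, G}.
Read 'b': {A, B, G} → ∅.
The set is empty and remains empty for the remaining 8 symbols.
The final set ∅ contains no accepting state.

No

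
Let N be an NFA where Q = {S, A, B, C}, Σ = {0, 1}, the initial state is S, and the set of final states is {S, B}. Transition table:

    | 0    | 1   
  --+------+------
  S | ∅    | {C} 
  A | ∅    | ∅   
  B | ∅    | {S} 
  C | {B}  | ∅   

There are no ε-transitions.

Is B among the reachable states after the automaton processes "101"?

Start in {S}.
Read '1': {S} → {C}.
Read '0': {C} → {B}.
Read '1': {B} → {S}.
State B is not in {S}.

No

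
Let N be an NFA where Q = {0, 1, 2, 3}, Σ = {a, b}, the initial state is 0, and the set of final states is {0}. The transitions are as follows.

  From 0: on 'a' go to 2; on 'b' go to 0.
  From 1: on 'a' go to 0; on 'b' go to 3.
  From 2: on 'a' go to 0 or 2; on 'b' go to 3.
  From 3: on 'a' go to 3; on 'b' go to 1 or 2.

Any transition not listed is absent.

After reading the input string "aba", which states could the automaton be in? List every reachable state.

Start in {0}.
Read 'a': {0} → {2}.
Read 'b': {2} → {3}.
Read 'a': {3} → {3}.

{3}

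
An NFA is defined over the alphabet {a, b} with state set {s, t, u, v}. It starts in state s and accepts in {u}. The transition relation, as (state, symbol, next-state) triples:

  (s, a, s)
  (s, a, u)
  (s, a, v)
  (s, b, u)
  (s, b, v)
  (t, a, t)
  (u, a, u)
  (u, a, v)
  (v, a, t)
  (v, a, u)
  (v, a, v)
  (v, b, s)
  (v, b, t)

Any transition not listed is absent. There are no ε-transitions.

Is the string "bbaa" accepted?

Start in {s}.
Read 'b': s→{u, v}; now {u, v}.
Read 'b': u→∅, v→{s, t}; now {s, t}.
Read 'a': s→{s, u, v}, t→{t}; now {s, t, u, v}.
Read 'a': s→{s, u, v}, t→{t}, u→{u, v}, v→{t, u, v}; now {s, t, u, v}.
The final set {s, t, u, v} contains the accepting state u.

Yes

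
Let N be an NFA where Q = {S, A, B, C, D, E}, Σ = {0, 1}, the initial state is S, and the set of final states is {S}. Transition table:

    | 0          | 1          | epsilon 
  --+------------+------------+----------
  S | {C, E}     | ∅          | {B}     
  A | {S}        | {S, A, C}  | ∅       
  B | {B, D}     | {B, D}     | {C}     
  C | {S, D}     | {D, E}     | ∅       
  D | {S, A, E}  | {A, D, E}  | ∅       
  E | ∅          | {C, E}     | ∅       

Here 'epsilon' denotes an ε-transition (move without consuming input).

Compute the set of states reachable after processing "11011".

{S, A, B, C, D, E}

Start: ε-closure({S}) = {S, B, C}.
Read '1': S→∅, B→{B, D}, C→{D, E}; union {B, D, E}; ε-closure = {B, C, D, E}.
Read '1': B→{B, D}, C→{D, E}, D→{A, D, E}, E→{C, E}; now {A, B, C, D, E}.
Read '0': A→{S}, B→{B, D}, C→{S, D}, D→{S, A, E}, E→∅; union {S, A, B, D, E}; ε-closure = {S, A, B, C, D, E}.
Read '1': S→∅, A→{S, A, C}, B→{B, D}, C→{D, E}, D→{A, D, E}, E→{C, E}; now {S, A, B, C, D, E}.
Read '1': S→∅, A→{S, A, C}, B→{B, D}, C→{D, E}, D→{A, D, E}, E→{C, E}; now {S, A, B, C, D, E}.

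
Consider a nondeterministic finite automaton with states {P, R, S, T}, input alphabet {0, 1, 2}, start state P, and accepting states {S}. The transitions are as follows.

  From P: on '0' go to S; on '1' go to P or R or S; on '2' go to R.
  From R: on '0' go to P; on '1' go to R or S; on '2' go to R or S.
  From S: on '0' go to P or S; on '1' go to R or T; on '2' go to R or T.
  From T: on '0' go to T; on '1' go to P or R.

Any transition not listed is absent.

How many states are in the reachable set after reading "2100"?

Start in {P}.
Read '2': P→{R}; now {R}.
Read '1': R→{R, S}; now {R, S}.
Read '0': R→{P}, S→{P, S}; now {P, S}.
Read '0': P→{S}, S→{P, S}; now {P, S}.
That set has 2 states.

2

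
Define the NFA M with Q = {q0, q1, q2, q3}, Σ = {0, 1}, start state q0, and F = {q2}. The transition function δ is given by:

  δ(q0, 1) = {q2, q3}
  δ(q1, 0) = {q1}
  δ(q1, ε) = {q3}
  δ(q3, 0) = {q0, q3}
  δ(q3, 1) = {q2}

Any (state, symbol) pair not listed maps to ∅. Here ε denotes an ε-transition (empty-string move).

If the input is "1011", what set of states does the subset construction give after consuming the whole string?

Start in {q0}.
Read '1': q0→{q2, q3}; now {q2, q3}.
Read '0': q2→∅, q3→{q0, q3}; now {q0, q3}.
Read '1': q0→{q2, q3}, q3→{q2}; now {q2, q3}.
Read '1': q2→∅, q3→{q2}; now {q2}.

{q2}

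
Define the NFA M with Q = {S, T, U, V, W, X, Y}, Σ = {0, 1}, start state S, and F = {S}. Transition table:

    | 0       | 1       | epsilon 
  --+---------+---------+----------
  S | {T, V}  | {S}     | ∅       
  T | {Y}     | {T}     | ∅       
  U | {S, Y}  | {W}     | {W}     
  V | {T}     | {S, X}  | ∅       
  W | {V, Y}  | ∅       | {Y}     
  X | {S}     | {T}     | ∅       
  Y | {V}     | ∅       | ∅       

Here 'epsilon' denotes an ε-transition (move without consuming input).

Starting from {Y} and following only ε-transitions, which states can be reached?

{Y}

Begin with {Y}.
No ε-moves leave this set, so the closure equals the set itself.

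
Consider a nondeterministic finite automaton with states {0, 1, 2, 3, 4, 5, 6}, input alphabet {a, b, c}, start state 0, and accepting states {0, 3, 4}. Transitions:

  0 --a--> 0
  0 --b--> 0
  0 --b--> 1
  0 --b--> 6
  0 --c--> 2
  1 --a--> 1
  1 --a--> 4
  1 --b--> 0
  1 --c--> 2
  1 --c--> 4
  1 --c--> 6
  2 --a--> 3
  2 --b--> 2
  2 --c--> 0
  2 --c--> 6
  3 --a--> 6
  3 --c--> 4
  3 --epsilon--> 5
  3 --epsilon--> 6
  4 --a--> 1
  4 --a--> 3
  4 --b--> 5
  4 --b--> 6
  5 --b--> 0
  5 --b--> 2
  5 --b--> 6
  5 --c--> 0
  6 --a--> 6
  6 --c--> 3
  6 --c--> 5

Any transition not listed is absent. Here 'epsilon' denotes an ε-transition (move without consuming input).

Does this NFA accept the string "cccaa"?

Start in {0}.
Read 'c': 0→{2}; now {2}.
Read 'c': 2→{0, 6}; now {0, 6}.
Read 'c': 0→{2}, 6→{3, 5}; union {2, 3, 5}; ε-closure = {2, 3, 5, 6}.
Read 'a': 2→{3}, 3→{6}, 5→∅, 6→{6}; union {3, 6}; ε-closure = {3, 5, 6}.
Read 'a': 3→{6}, 5→∅, 6→{6}; now {6}.
The final set {6} contains no accepting state.

No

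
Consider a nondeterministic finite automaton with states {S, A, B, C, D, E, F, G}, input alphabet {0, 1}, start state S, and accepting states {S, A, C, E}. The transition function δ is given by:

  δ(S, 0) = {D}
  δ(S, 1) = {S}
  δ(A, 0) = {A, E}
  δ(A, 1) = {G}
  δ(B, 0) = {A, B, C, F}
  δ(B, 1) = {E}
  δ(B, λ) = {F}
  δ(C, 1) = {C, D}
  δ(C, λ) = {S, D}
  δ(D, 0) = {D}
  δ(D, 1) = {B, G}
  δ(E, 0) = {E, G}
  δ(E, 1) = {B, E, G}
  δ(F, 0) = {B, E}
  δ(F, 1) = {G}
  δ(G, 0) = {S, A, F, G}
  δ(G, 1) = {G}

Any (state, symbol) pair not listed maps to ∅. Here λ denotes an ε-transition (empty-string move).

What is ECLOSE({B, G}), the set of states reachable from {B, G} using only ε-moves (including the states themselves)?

{B, F, G}

Begin with {B, G}.
ε-move B → F; add F.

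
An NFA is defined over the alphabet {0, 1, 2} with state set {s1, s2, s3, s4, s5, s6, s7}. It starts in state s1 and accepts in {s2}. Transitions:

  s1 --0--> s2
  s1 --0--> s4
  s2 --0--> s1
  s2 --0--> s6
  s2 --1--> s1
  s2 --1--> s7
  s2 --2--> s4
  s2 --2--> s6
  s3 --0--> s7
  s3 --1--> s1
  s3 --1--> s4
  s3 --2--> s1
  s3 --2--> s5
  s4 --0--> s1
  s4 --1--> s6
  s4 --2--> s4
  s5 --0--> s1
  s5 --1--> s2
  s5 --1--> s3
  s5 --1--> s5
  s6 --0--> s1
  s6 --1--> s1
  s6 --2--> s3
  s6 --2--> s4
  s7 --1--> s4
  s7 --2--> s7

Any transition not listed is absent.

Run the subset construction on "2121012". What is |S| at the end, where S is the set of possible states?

0

Start in {s1}.
Read '2': {s1} → ∅.
The set is empty and remains empty for the remaining 6 symbols.
That set has 0 states.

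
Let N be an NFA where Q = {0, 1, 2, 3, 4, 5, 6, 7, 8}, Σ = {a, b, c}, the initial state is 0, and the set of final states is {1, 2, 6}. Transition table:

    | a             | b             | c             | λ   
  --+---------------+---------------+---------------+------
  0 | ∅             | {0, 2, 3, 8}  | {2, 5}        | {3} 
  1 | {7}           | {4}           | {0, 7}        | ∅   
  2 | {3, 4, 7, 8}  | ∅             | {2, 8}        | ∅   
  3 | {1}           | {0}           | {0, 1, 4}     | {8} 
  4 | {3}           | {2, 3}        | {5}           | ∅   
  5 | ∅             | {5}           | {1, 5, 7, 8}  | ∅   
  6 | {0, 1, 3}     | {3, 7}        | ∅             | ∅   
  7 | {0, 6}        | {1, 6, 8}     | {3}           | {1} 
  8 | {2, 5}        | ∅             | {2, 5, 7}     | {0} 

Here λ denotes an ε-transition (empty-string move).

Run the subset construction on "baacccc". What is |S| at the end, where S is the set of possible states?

8

Start: ε-closure({0}) = {0, 3, 8}.
Read 'b': 0→{0, 2, 3, 8}, 3→{0}, 8→∅; now {0, 2, 3, 8}.
Read 'a': 0→∅, 2→{3, 4, 7, 8}, 3→{1}, 8→{2, 5}; union {1, 2, 3, 4, 5, 7, 8}; ε-closure = {0, 1, 2, 3, 4, 5, 7, 8}.
Read 'a': 0→∅, 1→{7}, 2→{3, 4, 7, 8}, 3→{1}, 4→{3}, 5→∅, 7→{0, 6}, 8→{2, 5}; now {0, 1, 2, 3, 4, 5, 6, 7, 8}.
Read 'c': 0→{2, 5}, 1→{0, 7}, 2→{2, 8}, 3→{0, 1, 4}, 4→{5}, 5→{1, 5, 7, 8}, 6→∅, 7→{3}, 8→{2, 5, 7}; now {0, 1, 2, 3, 4, 5, 7, 8}.
Read 'c': 0→{2, 5}, 1→{0, 7}, 2→{2, 8}, 3→{0, 1, 4}, 4→{5}, 5→{1, 5, 7, 8}, 7→{3}, 8→{2, 5, 7}; now {0, 1, 2, 3, 4, 5, 7, 8}.
Read 'c': 0→{2, 5}, 1→{0, 7}, 2→{2, 8}, 3→{0, 1, 4}, 4→{5}, 5→{1, 5, 7, 8}, 7→{3}, 8→{2, 5, 7}; now {0, 1, 2, 3, 4, 5, 7, 8}.
Read 'c': 0→{2, 5}, 1→{0, 7}, 2→{2, 8}, 3→{0, 1, 4}, 4→{5}, 5→{1, 5, 7, 8}, 7→{3}, 8→{2, 5, 7}; now {0, 1, 2, 3, 4, 5, 7, 8}.
That set has 8 states.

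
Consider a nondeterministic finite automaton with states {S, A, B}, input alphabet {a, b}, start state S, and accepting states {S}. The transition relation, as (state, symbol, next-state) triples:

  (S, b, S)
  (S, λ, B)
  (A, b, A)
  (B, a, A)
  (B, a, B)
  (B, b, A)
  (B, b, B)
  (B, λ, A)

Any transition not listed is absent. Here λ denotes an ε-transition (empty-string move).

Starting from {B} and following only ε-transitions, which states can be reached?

{A, B}

Begin with {B}.
ε-move B → A; add A.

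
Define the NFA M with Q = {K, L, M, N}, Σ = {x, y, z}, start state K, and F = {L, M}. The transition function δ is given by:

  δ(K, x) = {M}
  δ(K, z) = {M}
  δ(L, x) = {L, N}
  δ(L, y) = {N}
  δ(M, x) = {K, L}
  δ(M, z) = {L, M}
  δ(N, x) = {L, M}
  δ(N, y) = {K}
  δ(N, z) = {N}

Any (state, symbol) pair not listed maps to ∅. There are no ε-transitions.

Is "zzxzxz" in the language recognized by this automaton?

Start in {K}.
Read 'z': {K} → {M}.
Read 'z': {M} → {L, M}.
Read 'x': {L, M} → {K, L, N}.
Read 'z': {K, L, N} → {M, N}.
Read 'x': {M, N} → {K, L, M}.
Read 'z': {K, L, M} → {L, M}.
The final set {L, M} contains the accepting states L, M.

Yes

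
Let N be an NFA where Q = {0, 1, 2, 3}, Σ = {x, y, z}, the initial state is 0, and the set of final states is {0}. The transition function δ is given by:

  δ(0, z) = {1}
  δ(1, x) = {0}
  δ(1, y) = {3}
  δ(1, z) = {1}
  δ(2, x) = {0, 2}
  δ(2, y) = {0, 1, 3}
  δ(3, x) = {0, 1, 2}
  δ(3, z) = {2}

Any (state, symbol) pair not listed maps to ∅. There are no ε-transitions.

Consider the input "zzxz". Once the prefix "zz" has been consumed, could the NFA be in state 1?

Yes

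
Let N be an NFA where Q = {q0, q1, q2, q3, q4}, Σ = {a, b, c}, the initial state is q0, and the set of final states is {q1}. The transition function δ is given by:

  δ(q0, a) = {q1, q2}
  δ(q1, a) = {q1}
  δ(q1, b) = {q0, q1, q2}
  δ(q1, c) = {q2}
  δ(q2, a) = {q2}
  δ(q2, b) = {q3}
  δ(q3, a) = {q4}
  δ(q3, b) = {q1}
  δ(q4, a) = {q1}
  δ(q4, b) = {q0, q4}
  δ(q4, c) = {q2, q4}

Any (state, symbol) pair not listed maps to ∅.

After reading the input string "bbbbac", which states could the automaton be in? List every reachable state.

Start in {q0}.
Read 'b': q0→∅; now ∅.
The set is empty and remains empty for the remaining 5 symbols.

∅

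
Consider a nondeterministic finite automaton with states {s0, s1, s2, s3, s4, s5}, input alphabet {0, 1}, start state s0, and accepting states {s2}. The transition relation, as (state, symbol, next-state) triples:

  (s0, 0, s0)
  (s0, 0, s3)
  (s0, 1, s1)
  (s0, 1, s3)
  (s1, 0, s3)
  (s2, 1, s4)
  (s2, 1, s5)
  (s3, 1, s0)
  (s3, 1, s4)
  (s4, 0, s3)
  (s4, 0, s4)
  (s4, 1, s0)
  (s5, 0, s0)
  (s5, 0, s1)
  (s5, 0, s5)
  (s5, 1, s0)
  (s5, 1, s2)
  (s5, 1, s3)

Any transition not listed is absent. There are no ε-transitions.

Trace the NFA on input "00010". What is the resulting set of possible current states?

Start in {s0}.
Read '0': s0→{s0, s3}; now {s0, s3}.
Read '0': s0→{s0, s3}, s3→∅; now {s0, s3}.
Read '0': s0→{s0, s3}, s3→∅; now {s0, s3}.
Read '1': s0→{s1, s3}, s3→{s0, s4}; now {s0, s1, s3, s4}.
Read '0': s0→{s0, s3}, s1→{s3}, s3→∅, s4→{s3, s4}; now {s0, s3, s4}.

{s0, s3, s4}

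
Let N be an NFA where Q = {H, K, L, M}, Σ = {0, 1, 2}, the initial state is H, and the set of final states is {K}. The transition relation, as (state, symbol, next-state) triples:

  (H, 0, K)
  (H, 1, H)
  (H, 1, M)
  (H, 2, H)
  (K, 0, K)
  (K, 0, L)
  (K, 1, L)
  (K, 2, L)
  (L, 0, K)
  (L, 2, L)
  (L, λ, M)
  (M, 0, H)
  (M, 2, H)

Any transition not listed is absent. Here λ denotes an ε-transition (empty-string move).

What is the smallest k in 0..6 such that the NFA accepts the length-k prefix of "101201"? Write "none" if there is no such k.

2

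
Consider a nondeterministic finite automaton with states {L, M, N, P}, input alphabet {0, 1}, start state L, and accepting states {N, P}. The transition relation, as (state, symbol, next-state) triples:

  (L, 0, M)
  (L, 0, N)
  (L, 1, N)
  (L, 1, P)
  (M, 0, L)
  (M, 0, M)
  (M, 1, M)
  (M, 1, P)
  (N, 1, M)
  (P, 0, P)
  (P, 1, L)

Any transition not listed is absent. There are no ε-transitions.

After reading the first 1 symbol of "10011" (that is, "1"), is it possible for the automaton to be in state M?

No

Start in {L}.
Read '1': L→{N, P}; now {N, P}.
State M is not in {N, P}.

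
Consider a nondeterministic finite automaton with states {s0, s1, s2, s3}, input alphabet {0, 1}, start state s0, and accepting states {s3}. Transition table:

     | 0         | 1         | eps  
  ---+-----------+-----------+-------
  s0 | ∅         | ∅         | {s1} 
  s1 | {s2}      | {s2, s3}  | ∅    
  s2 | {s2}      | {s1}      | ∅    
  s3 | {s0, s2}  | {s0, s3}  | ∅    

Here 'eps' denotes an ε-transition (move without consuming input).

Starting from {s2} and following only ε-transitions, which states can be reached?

{s2}

Begin with {s2}.
No ε-moves leave this set, so the closure equals the set itself.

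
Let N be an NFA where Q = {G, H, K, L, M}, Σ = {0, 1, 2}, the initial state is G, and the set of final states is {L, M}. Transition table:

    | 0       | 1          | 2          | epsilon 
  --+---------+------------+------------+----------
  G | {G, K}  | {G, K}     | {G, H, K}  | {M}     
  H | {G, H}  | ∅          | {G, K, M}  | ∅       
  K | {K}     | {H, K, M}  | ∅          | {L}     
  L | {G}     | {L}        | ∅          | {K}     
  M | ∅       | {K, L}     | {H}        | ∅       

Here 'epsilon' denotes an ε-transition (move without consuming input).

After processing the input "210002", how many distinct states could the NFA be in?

Start: ε-closure({G}) = {G, M}.
Read '2': {G, M} → {G, H, K, L, M}.
Read '1': {G, H, K, L, M} → {G, H, K, L, M}.
Read '0': {G, H, K, L, M} → {G, H, K, L, M}.
Read '0': {G, H, K, L, M} → {G, H, K, L, M}.
Read '0': {G, H, K, L, M} → {G, H, K, L, M}.
Read '2': {G, H, K, L, M} → {G, H, K, L, M}.
That set has 5 states.

5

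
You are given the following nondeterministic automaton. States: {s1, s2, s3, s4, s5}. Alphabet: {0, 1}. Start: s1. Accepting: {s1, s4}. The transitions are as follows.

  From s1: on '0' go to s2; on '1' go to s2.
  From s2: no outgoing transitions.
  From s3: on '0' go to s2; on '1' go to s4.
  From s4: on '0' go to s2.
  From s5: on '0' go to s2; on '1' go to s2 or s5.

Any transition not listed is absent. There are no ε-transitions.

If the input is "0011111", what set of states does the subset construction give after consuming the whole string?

∅

Start in {s1}.
Read '0': {s1} → {s2}.
Read '0': {s2} → ∅.
The set is empty and remains empty for the remaining 5 symbols.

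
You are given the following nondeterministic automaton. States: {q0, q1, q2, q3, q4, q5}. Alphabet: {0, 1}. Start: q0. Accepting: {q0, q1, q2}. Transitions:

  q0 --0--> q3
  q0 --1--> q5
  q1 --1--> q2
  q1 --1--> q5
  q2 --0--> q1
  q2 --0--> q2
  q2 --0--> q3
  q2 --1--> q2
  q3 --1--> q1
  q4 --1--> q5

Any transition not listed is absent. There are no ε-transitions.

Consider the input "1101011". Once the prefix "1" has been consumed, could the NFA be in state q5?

Start in {q0}.
Read '1': q0→{q5}; now {q5}.
State q5 is in {q5}.

Yes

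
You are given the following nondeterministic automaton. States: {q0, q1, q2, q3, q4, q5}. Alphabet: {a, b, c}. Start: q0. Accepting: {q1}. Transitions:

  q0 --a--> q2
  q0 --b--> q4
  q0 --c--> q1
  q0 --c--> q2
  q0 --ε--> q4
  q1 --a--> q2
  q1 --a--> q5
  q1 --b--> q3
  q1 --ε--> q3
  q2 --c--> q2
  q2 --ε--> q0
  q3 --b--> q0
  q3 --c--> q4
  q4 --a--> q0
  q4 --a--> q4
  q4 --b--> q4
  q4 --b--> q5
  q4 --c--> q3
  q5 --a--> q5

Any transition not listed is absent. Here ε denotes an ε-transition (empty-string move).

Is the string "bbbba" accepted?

Start: ε-closure({q0}) = {q0, q4}.
Read 'b': q0→{q4}, q4→{q4, q5}; now {q4, q5}.
Read 'b': q4→{q4, q5}, q5→∅; now {q4, q5}.
Read 'b': q4→{q4, q5}, q5→∅; now {q4, q5}.
Read 'b': q4→{q4, q5}, q5→∅; now {q4, q5}.
Read 'a': q4→{q0, q4}, q5→{q5}; now {q0, q4, q5}.
The final set {q0, q4, q5} contains no accepting state.

No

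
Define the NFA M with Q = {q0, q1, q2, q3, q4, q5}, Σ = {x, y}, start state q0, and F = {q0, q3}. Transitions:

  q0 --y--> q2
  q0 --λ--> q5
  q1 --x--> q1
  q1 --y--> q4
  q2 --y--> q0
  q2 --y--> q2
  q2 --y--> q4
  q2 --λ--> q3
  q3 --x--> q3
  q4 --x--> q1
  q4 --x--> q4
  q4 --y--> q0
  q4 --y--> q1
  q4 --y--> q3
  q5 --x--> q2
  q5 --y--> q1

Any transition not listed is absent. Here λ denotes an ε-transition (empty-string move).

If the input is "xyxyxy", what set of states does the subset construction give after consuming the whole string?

{q0, q1, q2, q3, q4, q5}

Start: ε-closure({q0}) = {q0, q5}.
Read 'x': {q0, q5} → {q2, q3}.
Read 'y': {q2, q3} → {q0, q2, q3, q4, q5}.
Read 'x': {q0, q2, q3, q4, q5} → {q1, q2, q3, q4}.
Read 'y': {q1, q2, q3, q4} → {q0, q1, q2, q3, q4, q5}.
Read 'x': {q0, q1, q2, q3, q4, q5} → {q1, q2, q3, q4}.
Read 'y': {q1, q2, q3, q4} → {q0, q1, q2, q3, q4, q5}.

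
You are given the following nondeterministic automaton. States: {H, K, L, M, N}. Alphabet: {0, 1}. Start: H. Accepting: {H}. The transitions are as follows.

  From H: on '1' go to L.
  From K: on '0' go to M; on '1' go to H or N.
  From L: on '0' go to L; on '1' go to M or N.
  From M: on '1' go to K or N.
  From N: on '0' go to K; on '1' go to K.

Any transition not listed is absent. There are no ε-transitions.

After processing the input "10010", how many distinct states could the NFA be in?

1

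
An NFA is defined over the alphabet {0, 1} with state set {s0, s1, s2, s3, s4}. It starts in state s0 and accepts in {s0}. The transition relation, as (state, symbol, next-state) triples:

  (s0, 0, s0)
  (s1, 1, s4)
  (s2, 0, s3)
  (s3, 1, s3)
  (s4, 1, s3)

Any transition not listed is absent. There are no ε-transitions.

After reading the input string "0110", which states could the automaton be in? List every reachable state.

Start in {s0}.
Read '0': {s0} → {s0}.
Read '1': {s0} → ∅.
The set is empty and remains empty for the remaining 2 symbols.

∅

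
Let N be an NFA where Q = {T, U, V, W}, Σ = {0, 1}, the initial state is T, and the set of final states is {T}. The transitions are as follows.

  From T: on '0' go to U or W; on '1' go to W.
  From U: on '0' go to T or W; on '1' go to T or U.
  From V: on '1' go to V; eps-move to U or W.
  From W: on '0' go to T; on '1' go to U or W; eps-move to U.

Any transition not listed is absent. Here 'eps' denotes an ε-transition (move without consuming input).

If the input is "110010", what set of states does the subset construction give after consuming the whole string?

Start in {T}.
Read '1': T→{W}; union {W}; ε-closure = {U, W}.
Read '1': U→{T, U}, W→{U, W}; now {T, U, W}.
Read '0': T→{U, W}, U→{T, W}, W→{T}; now {T, U, W}.
Read '0': T→{U, W}, U→{T, W}, W→{T}; now {T, U, W}.
Read '1': T→{W}, U→{T, U}, W→{U, W}; now {T, U, W}.
Read '0': T→{U, W}, U→{T, W}, W→{T}; now {T, U, W}.

{T, U, W}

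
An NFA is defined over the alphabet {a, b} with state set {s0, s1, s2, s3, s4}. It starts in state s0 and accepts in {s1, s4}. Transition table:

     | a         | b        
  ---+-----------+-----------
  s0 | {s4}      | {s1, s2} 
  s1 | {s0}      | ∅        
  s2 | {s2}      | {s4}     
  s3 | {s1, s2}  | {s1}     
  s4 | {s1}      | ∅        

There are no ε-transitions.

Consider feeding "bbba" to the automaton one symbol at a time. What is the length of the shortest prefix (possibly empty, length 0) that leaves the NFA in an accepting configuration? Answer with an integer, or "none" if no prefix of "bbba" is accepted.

1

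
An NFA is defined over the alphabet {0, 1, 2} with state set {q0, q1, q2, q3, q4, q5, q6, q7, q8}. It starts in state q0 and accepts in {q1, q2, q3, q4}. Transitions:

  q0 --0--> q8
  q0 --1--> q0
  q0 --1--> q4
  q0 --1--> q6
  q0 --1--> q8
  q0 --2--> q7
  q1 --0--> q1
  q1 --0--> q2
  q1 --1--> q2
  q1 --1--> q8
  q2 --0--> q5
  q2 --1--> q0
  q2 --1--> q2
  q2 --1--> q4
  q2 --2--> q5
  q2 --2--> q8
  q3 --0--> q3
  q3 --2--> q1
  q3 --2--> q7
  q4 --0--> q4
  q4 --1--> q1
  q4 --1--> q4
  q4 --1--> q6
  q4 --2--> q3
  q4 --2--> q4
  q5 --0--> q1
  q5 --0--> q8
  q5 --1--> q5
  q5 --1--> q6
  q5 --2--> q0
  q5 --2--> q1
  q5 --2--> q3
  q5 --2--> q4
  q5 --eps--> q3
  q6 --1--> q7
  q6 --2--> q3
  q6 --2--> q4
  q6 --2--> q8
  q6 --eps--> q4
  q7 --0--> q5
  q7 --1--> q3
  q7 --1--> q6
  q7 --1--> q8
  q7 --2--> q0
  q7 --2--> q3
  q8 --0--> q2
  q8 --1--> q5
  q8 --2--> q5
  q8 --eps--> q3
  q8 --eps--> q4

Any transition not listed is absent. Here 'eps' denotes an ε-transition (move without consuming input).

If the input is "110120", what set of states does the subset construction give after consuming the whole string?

{q1, q2, q3, q4, q5, q8}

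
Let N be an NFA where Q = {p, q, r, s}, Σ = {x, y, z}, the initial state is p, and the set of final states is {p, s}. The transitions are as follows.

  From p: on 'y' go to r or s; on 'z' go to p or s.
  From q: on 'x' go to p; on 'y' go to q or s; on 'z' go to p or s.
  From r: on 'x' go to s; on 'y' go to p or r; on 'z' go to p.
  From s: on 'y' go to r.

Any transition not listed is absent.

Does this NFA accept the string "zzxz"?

No

Start in {p}.
Read 'z': {p} → {p, s}.
Read 'z': {p, s} → {p, s}.
Read 'x': {p, s} → ∅.
The set is empty and remains empty for the remaining 1 symbol.
The final set ∅ contains no accepting state.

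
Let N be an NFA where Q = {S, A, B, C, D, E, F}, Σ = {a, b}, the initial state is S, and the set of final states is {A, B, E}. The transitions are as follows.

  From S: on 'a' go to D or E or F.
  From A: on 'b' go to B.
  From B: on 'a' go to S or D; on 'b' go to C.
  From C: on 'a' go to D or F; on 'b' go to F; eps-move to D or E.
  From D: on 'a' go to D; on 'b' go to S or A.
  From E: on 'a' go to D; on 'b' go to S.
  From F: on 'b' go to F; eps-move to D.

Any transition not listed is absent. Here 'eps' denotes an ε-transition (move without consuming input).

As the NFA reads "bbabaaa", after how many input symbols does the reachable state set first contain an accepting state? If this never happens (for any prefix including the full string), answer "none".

Start in {S}.
Read 'b': S→∅; now ∅.
The set is empty and remains empty for the remaining 6 symbols.
No reachable set along the way intersects F.

none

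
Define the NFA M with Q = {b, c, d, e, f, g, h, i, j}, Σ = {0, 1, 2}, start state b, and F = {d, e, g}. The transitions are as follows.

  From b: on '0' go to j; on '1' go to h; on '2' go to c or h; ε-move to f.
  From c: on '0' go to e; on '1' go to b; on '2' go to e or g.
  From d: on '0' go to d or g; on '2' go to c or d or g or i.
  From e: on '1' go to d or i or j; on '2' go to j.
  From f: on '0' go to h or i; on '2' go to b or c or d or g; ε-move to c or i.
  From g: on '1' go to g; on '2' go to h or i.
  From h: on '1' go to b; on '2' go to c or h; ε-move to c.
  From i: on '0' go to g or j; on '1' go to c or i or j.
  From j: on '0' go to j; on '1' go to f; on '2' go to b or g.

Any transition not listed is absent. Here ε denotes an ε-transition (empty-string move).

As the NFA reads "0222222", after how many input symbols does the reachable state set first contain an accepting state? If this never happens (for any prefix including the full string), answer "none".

1

Start: ε-closure({b}) = {b, c, f, i}.
Read '0': b→{j}, c→{e}, f→{h, i}, i→{g, j}; union {e, g, h, i, j}; ε-closure = {c, e, g, h, i, j}.
None of the earlier sets intersect F, but {c, e, g, h, i, j} does.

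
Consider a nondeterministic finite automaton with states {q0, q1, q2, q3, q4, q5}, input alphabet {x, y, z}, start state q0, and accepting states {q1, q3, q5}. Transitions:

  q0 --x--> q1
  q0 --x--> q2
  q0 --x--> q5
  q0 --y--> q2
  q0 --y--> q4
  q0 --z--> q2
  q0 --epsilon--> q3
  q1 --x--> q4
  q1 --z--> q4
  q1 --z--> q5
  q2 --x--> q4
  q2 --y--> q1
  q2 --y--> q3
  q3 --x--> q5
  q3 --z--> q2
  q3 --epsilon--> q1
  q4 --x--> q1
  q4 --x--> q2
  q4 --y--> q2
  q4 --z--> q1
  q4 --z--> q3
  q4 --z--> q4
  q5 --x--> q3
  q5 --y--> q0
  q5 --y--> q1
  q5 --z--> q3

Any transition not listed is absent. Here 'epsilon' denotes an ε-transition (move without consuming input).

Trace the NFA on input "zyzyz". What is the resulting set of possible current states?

{q2, q4, q5}

Start: ε-closure({q0}) = {q0, q1, q3}.
Read 'z': q0→{q2}, q1→{q4, q5}, q3→{q2}; now {q2, q4, q5}.
Read 'y': q2→{q1, q3}, q4→{q2}, q5→{q0, q1}; now {q0, q1, q2, q3}.
Read 'z': q0→{q2}, q1→{q4, q5}, q2→∅, q3→{q2}; now {q2, q4, q5}.
Read 'y': q2→{q1, q3}, q4→{q2}, q5→{q0, q1}; now {q0, q1, q2, q3}.
Read 'z': q0→{q2}, q1→{q4, q5}, q2→∅, q3→{q2}; now {q2, q4, q5}.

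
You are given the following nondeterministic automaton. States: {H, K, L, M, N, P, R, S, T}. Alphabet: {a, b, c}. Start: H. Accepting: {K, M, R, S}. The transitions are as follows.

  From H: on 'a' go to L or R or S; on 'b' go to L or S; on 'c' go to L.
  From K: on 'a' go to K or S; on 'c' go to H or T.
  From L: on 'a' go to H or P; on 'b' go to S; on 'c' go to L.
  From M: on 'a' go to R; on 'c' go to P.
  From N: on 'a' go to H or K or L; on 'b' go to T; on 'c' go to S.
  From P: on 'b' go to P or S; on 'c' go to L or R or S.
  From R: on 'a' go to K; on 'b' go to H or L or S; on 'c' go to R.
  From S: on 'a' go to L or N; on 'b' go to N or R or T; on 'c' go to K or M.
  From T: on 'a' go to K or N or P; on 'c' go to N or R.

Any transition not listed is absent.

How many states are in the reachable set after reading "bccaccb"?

5

Start in {H}.
Read 'b': H→{L, S}; now {L, S}.
Read 'c': L→{L}, S→{K, M}; now {K, L, M}.
Read 'c': K→{H, T}, L→{L}, M→{P}; now {H, L, P, T}.
Read 'a': H→{L, R, S}, L→{H, P}, P→∅, T→{K, N, P}; now {H, K, L, N, P, R, S}.
Read 'c': H→{L}, K→{H, T}, L→{L}, N→{S}, P→{L, R, S}, R→{R}, S→{K, M}; now {H, K, L, M, R, S, T}.
Read 'c': H→{L}, K→{H, T}, L→{L}, M→{P}, R→{R}, S→{K, M}, T→{N, R}; now {H, K, L, M, N, P, R, T}.
Read 'b': H→{L, S}, K→∅, L→{S}, M→∅, N→{T}, P→{P, S}, R→{H, L, S}, T→∅; now {H, L, P, S, T}.
That set has 5 states.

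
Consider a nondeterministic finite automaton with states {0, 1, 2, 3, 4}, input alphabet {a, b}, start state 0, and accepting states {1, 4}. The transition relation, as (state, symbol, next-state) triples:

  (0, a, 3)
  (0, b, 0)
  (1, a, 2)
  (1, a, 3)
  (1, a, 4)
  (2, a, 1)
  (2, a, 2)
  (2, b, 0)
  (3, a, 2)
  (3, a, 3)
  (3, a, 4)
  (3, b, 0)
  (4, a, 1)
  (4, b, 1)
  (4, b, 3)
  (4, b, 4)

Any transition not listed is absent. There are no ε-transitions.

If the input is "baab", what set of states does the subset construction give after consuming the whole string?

{0, 1, 3, 4}

Start in {0}.
Read 'b': {0} → {0}.
Read 'a': {0} → {3}.
Read 'a': {3} → {2, 3, 4}.
Read 'b': {2, 3, 4} → {0, 1, 3, 4}.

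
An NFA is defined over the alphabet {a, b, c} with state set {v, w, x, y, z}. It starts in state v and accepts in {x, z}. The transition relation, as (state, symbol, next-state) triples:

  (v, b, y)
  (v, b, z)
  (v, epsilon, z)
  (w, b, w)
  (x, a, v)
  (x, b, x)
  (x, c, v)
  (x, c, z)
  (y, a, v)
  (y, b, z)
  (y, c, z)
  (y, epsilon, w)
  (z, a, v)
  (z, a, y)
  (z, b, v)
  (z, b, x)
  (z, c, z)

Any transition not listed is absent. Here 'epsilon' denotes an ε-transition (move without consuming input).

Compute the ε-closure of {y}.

{w, y}

Begin with {y}.
ε-move y → w; add w.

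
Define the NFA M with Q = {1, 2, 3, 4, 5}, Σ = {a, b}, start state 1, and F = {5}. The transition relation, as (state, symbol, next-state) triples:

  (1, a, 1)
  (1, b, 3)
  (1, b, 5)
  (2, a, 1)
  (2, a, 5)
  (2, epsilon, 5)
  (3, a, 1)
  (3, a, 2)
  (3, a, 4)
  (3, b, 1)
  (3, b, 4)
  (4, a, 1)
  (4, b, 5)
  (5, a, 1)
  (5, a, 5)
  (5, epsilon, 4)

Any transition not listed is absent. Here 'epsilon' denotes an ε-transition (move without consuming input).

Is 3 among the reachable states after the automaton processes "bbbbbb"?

No

Start in {1}.
Read 'b': {1} → {3, 4, 5}.
Read 'b': {3, 4, 5} → {1, 4, 5}.
Read 'b': {1, 4, 5} → {3, 4, 5}.
Read 'b': {3, 4, 5} → {1, 4, 5}.
Read 'b': {1, 4, 5} → {3, 4, 5}.
Read 'b': {3, 4, 5} → {1, 4, 5}.
State 3 is not in {1, 4, 5}.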